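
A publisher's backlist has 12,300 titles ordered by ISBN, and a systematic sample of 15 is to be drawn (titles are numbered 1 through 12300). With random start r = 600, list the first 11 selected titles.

600, 1420, 2240, 3060, 3880, 4700, 5520, 6340, 7160, 7980, 8800

k = N/n = 12300/15 = 820
title 1: 600
title 2: 600 + 820 = 1420
title 3: 1420 + 820 = 2240
title 4: 2240 + 820 = 3060
title 5: 3060 + 820 = 3880
title 6: 3880 + 820 = 4700
title 7: 4700 + 820 = 5520
title 8: 5520 + 820 = 6340
title 9: 6340 + 820 = 7160
title 10: 7160 + 820 = 7980
title 11: 7980 + 820 = 8800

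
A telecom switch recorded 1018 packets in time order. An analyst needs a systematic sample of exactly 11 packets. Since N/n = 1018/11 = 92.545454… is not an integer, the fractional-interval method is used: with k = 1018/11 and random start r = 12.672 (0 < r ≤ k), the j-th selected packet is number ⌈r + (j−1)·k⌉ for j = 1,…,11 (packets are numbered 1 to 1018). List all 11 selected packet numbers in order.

j=1: r + 0k = 12.672 → ⌈·⌉ = 13
j=2: r + 1k = 105.217454… → ⌈·⌉ = 106
j=3: r + 2k = 197.762909… → ⌈·⌉ = 198
j=4: r + 3k = 290.308363… → ⌈·⌉ = 291
j=5: r + 4k = 382.853818… → ⌈·⌉ = 383
j=6: r + 5k = 475.399272… → ⌈·⌉ = 476
j=7: r + 6k = 567.944727… → ⌈·⌉ = 568
j=8: r + 7k = 660.490181… → ⌈·⌉ = 661
j=9: r + 8k = 753.035636… → ⌈·⌉ = 754
j=10: r + 9k = 845.581090… → ⌈·⌉ = 846
j=11: r + 10k = 938.126545… → ⌈·⌉ = 939

13, 106, 198, 291, 383, 476, 568, 661, 754, 846, 939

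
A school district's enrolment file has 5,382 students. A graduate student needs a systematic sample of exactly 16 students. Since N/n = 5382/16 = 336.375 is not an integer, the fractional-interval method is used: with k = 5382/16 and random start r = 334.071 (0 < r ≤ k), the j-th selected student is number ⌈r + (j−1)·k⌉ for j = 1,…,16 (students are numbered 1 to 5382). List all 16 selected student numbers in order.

335, 671, 1007, 1344, 1680, 2016, 2353, 2689, 3026, 3362, 3698, 4035, 4371, 4707, 5044, 5380

j=1: r + 0k = 334.071 → ⌈·⌉ = 335
j=2: r + 1k = 670.446 → ⌈·⌉ = 671
j=3: r + 2k = 1006.821 → ⌈·⌉ = 1007
j=4: r + 3k = 1343.196 → ⌈·⌉ = 1344
j=5: r + 4k = 1679.571 → ⌈·⌉ = 1680
j=6: r + 5k = 2015.946 → ⌈·⌉ = 2016
j=7: r + 6k = 2352.321 → ⌈·⌉ = 2353
j=8: r + 7k = 2688.696 → ⌈·⌉ = 2689
j=9: r + 8k = 3025.071 → ⌈·⌉ = 3026
j=10: r + 9k = 3361.446 → ⌈·⌉ = 3362
j=11: r + 10k = 3697.821 → ⌈·⌉ = 3698
j=12: r + 11k = 4034.196 → ⌈·⌉ = 4035
j=13: r + 12k = 4370.571 → ⌈·⌉ = 4371
j=14: r + 13k = 4706.946 → ⌈·⌉ = 4707
j=15: r + 14k = 5043.321 → ⌈·⌉ = 5044
j=16: r + 15k = 5379.696 → ⌈·⌉ = 5380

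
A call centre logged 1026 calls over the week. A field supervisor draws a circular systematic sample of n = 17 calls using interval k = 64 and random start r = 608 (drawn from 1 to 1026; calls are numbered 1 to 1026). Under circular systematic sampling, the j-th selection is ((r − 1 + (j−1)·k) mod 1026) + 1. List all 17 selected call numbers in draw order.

Selection 1: 608
Selection 2: 608 + 64 = 672
Selection 3: 672 + 64 = 736
Selection 4: 736 + 64 = 800
Selection 5: 800 + 64 = 864
Selection 6: 864 + 64 = 928
Selection 7: 928 + 64 = 992
Selection 8: 992 + 64 = 1056 → 1056 − 1026 = 30
Selection 9: 30 + 64 = 94
Selection 10: 94 + 64 = 158
Selection 11: 158 + 64 = 222
Selection 12: 222 + 64 = 286
Selection 13: 286 + 64 = 350
Selection 14: 350 + 64 = 414
Selection 15: 414 + 64 = 478
Selection 16: 478 + 64 = 542
Selection 17: 542 + 64 = 606

608, 672, 736, 800, 864, 928, 992, 30, 94, 158, 222, 286, 350, 414, 478, 542, 606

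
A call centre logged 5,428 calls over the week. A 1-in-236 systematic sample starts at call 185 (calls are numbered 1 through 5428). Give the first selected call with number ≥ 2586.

2781

k = 236
Steps past start: ⌈(2586 − 185)/236⌉ = ⌈2401/236⌉ = 11
Selected call: 185 + 11×236 = 2781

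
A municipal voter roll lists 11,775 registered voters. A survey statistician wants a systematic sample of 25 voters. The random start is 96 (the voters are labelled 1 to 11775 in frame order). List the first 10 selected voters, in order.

96, 567, 1038, 1509, 1980, 2451, 2922, 3393, 3864, 4335

k = N/n = 11775/25 = 471
voter 1: 96
voter 2: 96 + 471 = 567
voter 3: 567 + 471 = 1038
voter 4: 1038 + 471 = 1509
voter 5: 1509 + 471 = 1980
voter 6: 1980 + 471 = 2451
voter 7: 2451 + 471 = 2922
voter 8: 2922 + 471 = 3393
voter 9: 3393 + 471 = 3864
voter 10: 3864 + 471 = 4335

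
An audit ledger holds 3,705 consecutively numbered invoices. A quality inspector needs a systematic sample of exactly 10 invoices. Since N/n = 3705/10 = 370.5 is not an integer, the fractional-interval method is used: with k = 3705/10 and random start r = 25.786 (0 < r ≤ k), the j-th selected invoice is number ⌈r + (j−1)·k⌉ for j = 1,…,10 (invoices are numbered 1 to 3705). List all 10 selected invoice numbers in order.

j=1: r + 0k = 25.786 → ⌈·⌉ = 26
j=2: r + 1k = 396.286 → ⌈·⌉ = 397
j=3: r + 2k = 766.786 → ⌈·⌉ = 767
j=4: r + 3k = 1137.286 → ⌈·⌉ = 1138
j=5: r + 4k = 1507.786 → ⌈·⌉ = 1508
j=6: r + 5k = 1878.286 → ⌈·⌉ = 1879
j=7: r + 6k = 2248.786 → ⌈·⌉ = 2249
j=8: r + 7k = 2619.286 → ⌈·⌉ = 2620
j=9: r + 8k = 2989.786 → ⌈·⌉ = 2990
j=10: r + 9k = 3360.286 → ⌈·⌉ = 3361

26, 397, 767, 1138, 1508, 1879, 2249, 2620, 2990, 3361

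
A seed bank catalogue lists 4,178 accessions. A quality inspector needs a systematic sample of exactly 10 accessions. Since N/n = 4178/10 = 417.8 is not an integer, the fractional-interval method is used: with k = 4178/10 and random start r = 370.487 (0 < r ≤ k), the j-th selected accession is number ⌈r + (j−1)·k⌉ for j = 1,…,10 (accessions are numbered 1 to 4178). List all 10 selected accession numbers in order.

371, 789, 1207, 1624, 2042, 2460, 2878, 3296, 3713, 4131

j=1: r + 0k = 370.487 → ⌈·⌉ = 371
j=2: r + 1k = 788.287 → ⌈·⌉ = 789
j=3: r + 2k = 1206.087 → ⌈·⌉ = 1207
j=4: r + 3k = 1623.887 → ⌈·⌉ = 1624
j=5: r + 4k = 2041.687 → ⌈·⌉ = 2042
j=6: r + 5k = 2459.487 → ⌈·⌉ = 2460
j=7: r + 6k = 2877.287 → ⌈·⌉ = 2878
j=8: r + 7k = 3295.087 → ⌈·⌉ = 3296
j=9: r + 8k = 3712.887 → ⌈·⌉ = 3713
j=10: r + 9k = 4130.687 → ⌈·⌉ = 4131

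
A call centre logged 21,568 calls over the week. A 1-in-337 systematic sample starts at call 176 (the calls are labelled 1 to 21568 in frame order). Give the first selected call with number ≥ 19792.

20059

k = 337
Steps past start: ⌈(19792 − 176)/337⌉ = ⌈19616/337⌉ = 59
Selected call: 176 + 59×337 = 20059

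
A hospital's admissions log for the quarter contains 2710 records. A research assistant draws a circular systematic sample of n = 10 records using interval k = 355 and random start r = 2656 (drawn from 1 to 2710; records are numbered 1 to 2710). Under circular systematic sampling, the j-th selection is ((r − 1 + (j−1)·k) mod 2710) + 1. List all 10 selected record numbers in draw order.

2656, 301, 656, 1011, 1366, 1721, 2076, 2431, 76, 431

Selection 1: 2656
Selection 2: 2656 + 355 = 3011 → 3011 − 2710 = 301
Selection 3: 301 + 355 = 656
Selection 4: 656 + 355 = 1011
Selection 5: 1011 + 355 = 1366
Selection 6: 1366 + 355 = 1721
Selection 7: 1721 + 355 = 2076
Selection 8: 2076 + 355 = 2431
Selection 9: 2431 + 355 = 2786 → 2786 − 2710 = 76
Selection 10: 76 + 355 = 431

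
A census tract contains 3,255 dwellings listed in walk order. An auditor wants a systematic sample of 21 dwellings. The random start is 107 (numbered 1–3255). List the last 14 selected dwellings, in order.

1192, 1347, 1502, 1657, 1812, 1967, 2122, 2277, 2432, 2587, 2742, 2897, 3052, 3207

k = N/n = 3255/21 = 155
8th selection = 107 + 7×155 = 1192
9th: 1192 + 155 = 1347
10th: 1347 + 155 = 1502
11th: 1502 + 155 = 1657
12th: 1657 + 155 = 1812
13th: 1812 + 155 = 1967
14th: 1967 + 155 = 2122
15th: 2122 + 155 = 2277
16th: 2277 + 155 = 2432
17th: 2432 + 155 = 2587
18th: 2587 + 155 = 2742
19th: 2742 + 155 = 2897
20th: 2897 + 155 = 3052
21st: 3052 + 155 = 3207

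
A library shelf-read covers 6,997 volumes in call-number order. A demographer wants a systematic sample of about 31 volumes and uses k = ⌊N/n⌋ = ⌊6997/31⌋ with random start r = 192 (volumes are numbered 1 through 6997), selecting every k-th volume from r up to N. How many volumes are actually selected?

k = ⌊6997/31⌋ = 225
Achieved size = ⌊(6997 − 192)/225⌋ + 1 = ⌊6805/225⌋ + 1 = 30 + 1 = 31
(last selection: 192 + 30×225 = 6942 ≤ 6997; next would be 7167 > 6997)

31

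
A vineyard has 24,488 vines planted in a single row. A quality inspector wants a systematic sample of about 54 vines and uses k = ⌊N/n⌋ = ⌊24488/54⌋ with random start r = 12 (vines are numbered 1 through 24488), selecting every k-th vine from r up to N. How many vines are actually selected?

55

k = ⌊24488/54⌋ = 453
Achieved size = ⌊(24488 − 12)/453⌋ + 1 = ⌊24476/453⌋ + 1 = 54 + 1 = 55
(last selection: 12 + 54×453 = 24474 ≤ 24488; next would be 24927 > 24488)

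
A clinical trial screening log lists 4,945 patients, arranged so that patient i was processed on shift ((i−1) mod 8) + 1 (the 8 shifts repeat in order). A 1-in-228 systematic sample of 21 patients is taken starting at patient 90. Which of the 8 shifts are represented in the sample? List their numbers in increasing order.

Consecutive selections differ by k = 228, so their shift numbers differ by 228 mod 8 = 4.
gcd(228, 8) = 4, so the sample visits 8/4 = 2 distinct residues mod 8.
Start 90 is shift 2; the shifts hit are 2, 6.

2, 6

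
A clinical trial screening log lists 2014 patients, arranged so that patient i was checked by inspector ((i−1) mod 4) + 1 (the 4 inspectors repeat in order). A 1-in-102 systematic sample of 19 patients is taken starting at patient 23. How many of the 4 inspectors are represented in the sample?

Consecutive selections differ by k = 102, so their inspector numbers differ by 102 mod 4 = 2.
gcd(102, 4) = 2, so the sample visits 4/2 = 2 distinct residues mod 4.
Start 23 is inspector 3; the inspectors hit are 1, 3.

2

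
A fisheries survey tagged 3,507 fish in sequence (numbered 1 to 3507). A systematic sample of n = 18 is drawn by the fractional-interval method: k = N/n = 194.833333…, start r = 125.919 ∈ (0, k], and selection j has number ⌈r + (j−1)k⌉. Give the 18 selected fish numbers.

126, 321, 516, 711, 906, 1101, 1295, 1490, 1685, 1880, 2075, 2270, 2464, 2659, 2854, 3049, 3244, 3439

j=1: r + 0k = 125.919 → ⌈·⌉ = 126
j=2: r + 1k = 320.752333… → ⌈·⌉ = 321
j=3: r + 2k = 515.585666… → ⌈·⌉ = 516
j=4: r + 3k = 710.419 → ⌈·⌉ = 711
j=5: r + 4k = 905.252333… → ⌈·⌉ = 906
j=6: r + 5k = 1100.085666… → ⌈·⌉ = 1101
j=7: r + 6k = 1294.919 → ⌈·⌉ = 1295
j=8: r + 7k = 1489.752333… → ⌈·⌉ = 1490
j=9: r + 8k = 1684.585666… → ⌈·⌉ = 1685
j=10: r + 9k = 1879.419 → ⌈·⌉ = 1880
j=11: r + 10k = 2074.252333… → ⌈·⌉ = 2075
j=12: r + 11k = 2269.085666… → ⌈·⌉ = 2270
j=13: r + 12k = 2463.919 → ⌈·⌉ = 2464
j=14: r + 13k = 2658.752333… → ⌈·⌉ = 2659
j=15: r + 14k = 2853.585666… → ⌈·⌉ = 2854
j=16: r + 15k = 3048.419 → ⌈·⌉ = 3049
j=17: r + 16k = 3243.252333… → ⌈·⌉ = 3244
j=18: r + 17k = 3438.085666… → ⌈·⌉ = 3439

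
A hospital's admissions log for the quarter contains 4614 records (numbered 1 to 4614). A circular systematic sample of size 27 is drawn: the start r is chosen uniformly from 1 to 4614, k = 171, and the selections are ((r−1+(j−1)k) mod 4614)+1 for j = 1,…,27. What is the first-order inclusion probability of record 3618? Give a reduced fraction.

For each position j, as r ranges over 1…4614 the j-th selection hits every record exactly once, so record 3618 is selected for exactly 27 of the 4614 starts.
Inclusion probability = 27/4614 = 9/1538.

9/1538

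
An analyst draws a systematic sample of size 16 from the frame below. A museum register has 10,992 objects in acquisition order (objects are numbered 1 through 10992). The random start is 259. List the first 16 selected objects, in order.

259, 946, 1633, 2320, 3007, 3694, 4381, 5068, 5755, 6442, 7129, 7816, 8503, 9190, 9877, 10564

k = N/n = 10992/16 = 687
object 1: 259
object 2: 259 + 687 = 946
object 3: 946 + 687 = 1633
object 4: 1633 + 687 = 2320
object 5: 2320 + 687 = 3007
object 6: 3007 + 687 = 3694
object 7: 3694 + 687 = 4381
object 8: 4381 + 687 = 5068
object 9: 5068 + 687 = 5755
object 10: 5755 + 687 = 6442
object 11: 6442 + 687 = 7129
object 12: 7129 + 687 = 7816
object 13: 7816 + 687 = 8503
object 14: 8503 + 687 = 9190
object 15: 9190 + 687 = 9877
object 16: 9877 + 687 = 10564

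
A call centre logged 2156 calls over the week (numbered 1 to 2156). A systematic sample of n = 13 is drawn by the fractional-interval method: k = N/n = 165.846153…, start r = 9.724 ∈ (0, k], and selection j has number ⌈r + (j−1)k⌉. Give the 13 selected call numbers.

10, 176, 342, 508, 674, 839, 1005, 1171, 1337, 1503, 1669, 1835, 2000

j=1: r + 0k = 9.724 → ⌈·⌉ = 10
j=2: r + 1k = 175.570153… → ⌈·⌉ = 176
j=3: r + 2k = 341.416307… → ⌈·⌉ = 342
j=4: r + 3k = 507.262461… → ⌈·⌉ = 508
j=5: r + 4k = 673.108615… → ⌈·⌉ = 674
j=6: r + 5k = 838.954769… → ⌈·⌉ = 839
j=7: r + 6k = 1004.800923… → ⌈·⌉ = 1005
j=8: r + 7k = 1170.647076… → ⌈·⌉ = 1171
j=9: r + 8k = 1336.493230… → ⌈·⌉ = 1337
j=10: r + 9k = 1502.339384… → ⌈·⌉ = 1503
j=11: r + 10k = 1668.185538… → ⌈·⌉ = 1669
j=12: r + 11k = 1834.031692… → ⌈·⌉ = 1835
j=13: r + 12k = 1999.877846… → ⌈·⌉ = 2000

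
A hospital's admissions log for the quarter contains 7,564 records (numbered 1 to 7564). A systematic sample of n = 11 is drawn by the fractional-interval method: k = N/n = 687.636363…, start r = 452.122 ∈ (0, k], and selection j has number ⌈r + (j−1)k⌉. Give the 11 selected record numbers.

453, 1140, 1828, 2516, 3203, 3891, 4578, 5266, 5954, 6641, 7329

j=1: r + 0k = 452.122 → ⌈·⌉ = 453
j=2: r + 1k = 1139.758363… → ⌈·⌉ = 1140
j=3: r + 2k = 1827.394727… → ⌈·⌉ = 1828
j=4: r + 3k = 2515.031090… → ⌈·⌉ = 2516
j=5: r + 4k = 3202.667454… → ⌈·⌉ = 3203
j=6: r + 5k = 3890.303818… → ⌈·⌉ = 3891
j=7: r + 6k = 4577.940181… → ⌈·⌉ = 4578
j=8: r + 7k = 5265.576545… → ⌈·⌉ = 5266
j=9: r + 8k = 5953.212909… → ⌈·⌉ = 5954
j=10: r + 9k = 6640.849272… → ⌈·⌉ = 6641
j=11: r + 10k = 7328.485636… → ⌈·⌉ = 7329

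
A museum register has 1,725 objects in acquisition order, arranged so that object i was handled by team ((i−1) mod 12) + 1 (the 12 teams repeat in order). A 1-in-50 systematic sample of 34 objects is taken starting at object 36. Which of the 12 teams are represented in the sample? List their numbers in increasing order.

2, 4, 6, 8, 10, 12

Consecutive selections differ by k = 50, so their team numbers differ by 50 mod 12 = 2.
gcd(50, 12) = 2, so the sample visits 12/2 = 6 distinct residues mod 12.
Start 36 is team 12; the teams hit are 2, 4, 6, 8, 10, 12.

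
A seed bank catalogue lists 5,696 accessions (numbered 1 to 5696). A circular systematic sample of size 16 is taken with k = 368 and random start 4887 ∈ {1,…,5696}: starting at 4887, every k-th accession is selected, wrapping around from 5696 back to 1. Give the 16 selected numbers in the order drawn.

Selection 1: 4887
Selection 2: 4887 + 368 = 5255
Selection 3: 5255 + 368 = 5623
Selection 4: 5623 + 368 = 5991 → 5991 − 5696 = 295
Selection 5: 295 + 368 = 663
Selection 6: 663 + 368 = 1031
Selection 7: 1031 + 368 = 1399
Selection 8: 1399 + 368 = 1767
Selection 9: 1767 + 368 = 2135
Selection 10: 2135 + 368 = 2503
Selection 11: 2503 + 368 = 2871
Selection 12: 2871 + 368 = 3239
Selection 13: 3239 + 368 = 3607
Selection 14: 3607 + 368 = 3975
Selection 15: 3975 + 368 = 4343
Selection 16: 4343 + 368 = 4711

4887, 5255, 5623, 295, 663, 1031, 1399, 1767, 2135, 2503, 2871, 3239, 3607, 3975, 4343, 4711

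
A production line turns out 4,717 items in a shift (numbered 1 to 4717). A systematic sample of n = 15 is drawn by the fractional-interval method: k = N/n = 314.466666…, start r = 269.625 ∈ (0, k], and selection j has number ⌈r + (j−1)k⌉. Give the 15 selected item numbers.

270, 585, 899, 1214, 1528, 1842, 2157, 2471, 2786, 3100, 3415, 3729, 4044, 4358, 4673

j=1: r + 0k = 269.625 → ⌈·⌉ = 270
j=2: r + 1k = 584.091666… → ⌈·⌉ = 585
j=3: r + 2k = 898.558333… → ⌈·⌉ = 899
j=4: r + 3k = 1213.025 → ⌈·⌉ = 1214
j=5: r + 4k = 1527.491666… → ⌈·⌉ = 1528
j=6: r + 5k = 1841.958333… → ⌈·⌉ = 1842
j=7: r + 6k = 2156.425 → ⌈·⌉ = 2157
j=8: r + 7k = 2470.891666… → ⌈·⌉ = 2471
j=9: r + 8k = 2785.358333… → ⌈·⌉ = 2786
j=10: r + 9k = 3099.825 → ⌈·⌉ = 3100
j=11: r + 10k = 3414.291666… → ⌈·⌉ = 3415
j=12: r + 11k = 3728.758333… → ⌈·⌉ = 3729
j=13: r + 12k = 4043.225 → ⌈·⌉ = 4044
j=14: r + 13k = 4357.691666… → ⌈·⌉ = 4358
j=15: r + 14k = 4672.158333… → ⌈·⌉ = 4673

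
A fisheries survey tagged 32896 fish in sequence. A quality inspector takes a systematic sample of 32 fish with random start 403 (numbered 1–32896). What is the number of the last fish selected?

k = 32896/32 = 1028
32nd selection = r + (32−1)·k = 403 + 31×1028 = 403 + 31868 = 32271

32271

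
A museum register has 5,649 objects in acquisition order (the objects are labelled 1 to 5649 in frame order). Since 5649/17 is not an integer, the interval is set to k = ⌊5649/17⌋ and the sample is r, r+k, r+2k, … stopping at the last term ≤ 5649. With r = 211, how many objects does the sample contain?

k = ⌊5649/17⌋ = 332
Achieved size = ⌊(5649 − 211)/332⌋ + 1 = ⌊5438/332⌋ + 1 = 16 + 1 = 17
(last selection: 211 + 16×332 = 5523 ≤ 5649; next would be 5855 > 5649)

17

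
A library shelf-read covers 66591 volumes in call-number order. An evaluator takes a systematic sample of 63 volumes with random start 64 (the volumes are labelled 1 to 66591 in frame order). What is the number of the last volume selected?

k = 66591/63 = 1057
63rd selection = r + (63−1)·k = 64 + 62×1057 = 64 + 65534 = 65598

65598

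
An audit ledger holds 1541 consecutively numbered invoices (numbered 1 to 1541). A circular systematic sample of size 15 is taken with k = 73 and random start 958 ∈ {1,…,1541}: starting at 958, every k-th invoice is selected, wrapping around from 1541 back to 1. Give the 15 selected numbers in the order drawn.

958, 1031, 1104, 1177, 1250, 1323, 1396, 1469, 1, 74, 147, 220, 293, 366, 439

Selection 1: 958
Selection 2: 958 + 73 = 1031
Selection 3: 1031 + 73 = 1104
Selection 4: 1104 + 73 = 1177
Selection 5: 1177 + 73 = 1250
Selection 6: 1250 + 73 = 1323
Selection 7: 1323 + 73 = 1396
Selection 8: 1396 + 73 = 1469
Selection 9: 1469 + 73 = 1542 → 1542 − 1541 = 1
Selection 10: 1 + 73 = 74
Selection 11: 74 + 73 = 147
Selection 12: 147 + 73 = 220
Selection 13: 220 + 73 = 293
Selection 14: 293 + 73 = 366
Selection 15: 366 + 73 = 439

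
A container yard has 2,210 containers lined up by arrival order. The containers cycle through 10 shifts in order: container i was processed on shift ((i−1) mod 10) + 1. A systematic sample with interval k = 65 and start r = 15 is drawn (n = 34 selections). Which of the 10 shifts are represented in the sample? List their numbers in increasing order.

5, 10

Consecutive selections differ by k = 65, so their shift numbers differ by 65 mod 10 = 5.
gcd(65, 10) = 5, so the sample visits 10/5 = 2 distinct residues mod 10.
Start 15 is shift 5; the shifts hit are 5, 10.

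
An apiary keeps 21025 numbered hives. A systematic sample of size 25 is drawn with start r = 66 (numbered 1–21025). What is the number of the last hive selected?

20250

k = 21025/25 = 841
25th selection = r + (25−1)·k = 66 + 24×841 = 66 + 20184 = 20250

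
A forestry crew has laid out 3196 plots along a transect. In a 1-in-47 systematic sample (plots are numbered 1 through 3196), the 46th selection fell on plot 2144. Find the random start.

29

k = 47
r = 2144 − (46−1)×47 = 2144 − 2115 = 29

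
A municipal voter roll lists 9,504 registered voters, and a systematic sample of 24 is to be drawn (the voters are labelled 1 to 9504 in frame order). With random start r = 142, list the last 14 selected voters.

k = N/n = 9504/24 = 396
11th selection = 142 + 10×396 = 4102
12th: 4102 + 396 = 4498
13th: 4498 + 396 = 4894
14th: 4894 + 396 = 5290
15th: 5290 + 396 = 5686
16th: 5686 + 396 = 6082
17th: 6082 + 396 = 6478
18th: 6478 + 396 = 6874
19th: 6874 + 396 = 7270
20th: 7270 + 396 = 7666
21st: 7666 + 396 = 8062
22nd: 8062 + 396 = 8458
23rd: 8458 + 396 = 8854
24th: 8854 + 396 = 9250

4102, 4498, 4894, 5290, 5686, 6082, 6478, 6874, 7270, 7666, 8062, 8458, 8854, 9250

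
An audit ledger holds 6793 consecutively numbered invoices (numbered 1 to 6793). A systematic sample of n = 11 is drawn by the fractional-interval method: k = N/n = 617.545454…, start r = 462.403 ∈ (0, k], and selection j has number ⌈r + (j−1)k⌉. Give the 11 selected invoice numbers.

j=1: r + 0k = 462.403 → ⌈·⌉ = 463
j=2: r + 1k = 1079.948454… → ⌈·⌉ = 1080
j=3: r + 2k = 1697.493909… → ⌈·⌉ = 1698
j=4: r + 3k = 2315.039363… → ⌈·⌉ = 2316
j=5: r + 4k = 2932.584818… → ⌈·⌉ = 2933
j=6: r + 5k = 3550.130272… → ⌈·⌉ = 3551
j=7: r + 6k = 4167.675727… → ⌈·⌉ = 4168
j=8: r + 7k = 4785.221181… → ⌈·⌉ = 4786
j=9: r + 8k = 5402.766636… → ⌈·⌉ = 5403
j=10: r + 9k = 6020.312090… → ⌈·⌉ = 6021
j=11: r + 10k = 6637.857545… → ⌈·⌉ = 6638

463, 1080, 1698, 2316, 2933, 3551, 4168, 4786, 5403, 6021, 6638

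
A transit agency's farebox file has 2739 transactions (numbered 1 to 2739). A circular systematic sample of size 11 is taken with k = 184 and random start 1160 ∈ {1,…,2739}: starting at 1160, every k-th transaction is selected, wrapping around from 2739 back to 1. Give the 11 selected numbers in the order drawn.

Selection 1: 1160
Selection 2: 1160 + 184 = 1344
Selection 3: 1344 + 184 = 1528
Selection 4: 1528 + 184 = 1712
Selection 5: 1712 + 184 = 1896
Selection 6: 1896 + 184 = 2080
Selection 7: 2080 + 184 = 2264
Selection 8: 2264 + 184 = 2448
Selection 9: 2448 + 184 = 2632
Selection 10: 2632 + 184 = 2816 → 2816 − 2739 = 77
Selection 11: 77 + 184 = 261

1160, 1344, 1528, 1712, 1896, 2080, 2264, 2448, 2632, 77, 261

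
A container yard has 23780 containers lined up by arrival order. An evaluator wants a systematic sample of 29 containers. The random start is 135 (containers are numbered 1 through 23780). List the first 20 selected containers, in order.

k = N/n = 23780/29 = 820
container 1: 135
container 2: 135 + 820 = 955
container 3: 955 + 820 = 1775
container 4: 1775 + 820 = 2595
container 5: 2595 + 820 = 3415
container 6: 3415 + 820 = 4235
container 7: 4235 + 820 = 5055
container 8: 5055 + 820 = 5875
container 9: 5875 + 820 = 6695
container 10: 6695 + 820 = 7515
container 11: 7515 + 820 = 8335
container 12: 8335 + 820 = 9155
container 13: 9155 + 820 = 9975
container 14: 9975 + 820 = 10795
container 15: 10795 + 820 = 11615
container 16: 11615 + 820 = 12435
container 17: 12435 + 820 = 13255
container 18: 13255 + 820 = 14075
container 19: 14075 + 820 = 14895
container 20: 14895 + 820 = 15715

135, 955, 1775, 2595, 3415, 4235, 5055, 5875, 6695, 7515, 8335, 9155, 9975, 10795, 11615, 12435, 13255, 14075, 14895, 15715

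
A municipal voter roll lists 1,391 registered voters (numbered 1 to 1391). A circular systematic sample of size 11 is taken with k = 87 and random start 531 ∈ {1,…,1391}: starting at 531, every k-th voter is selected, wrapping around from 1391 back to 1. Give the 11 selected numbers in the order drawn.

531, 618, 705, 792, 879, 966, 1053, 1140, 1227, 1314, 10

Selection 1: 531
Selection 2: 531 + 87 = 618
Selection 3: 618 + 87 = 705
Selection 4: 705 + 87 = 792
Selection 5: 792 + 87 = 879
Selection 6: 879 + 87 = 966
Selection 7: 966 + 87 = 1053
Selection 8: 1053 + 87 = 1140
Selection 9: 1140 + 87 = 1227
Selection 10: 1227 + 87 = 1314
Selection 11: 1314 + 87 = 1401 → 1401 − 1391 = 10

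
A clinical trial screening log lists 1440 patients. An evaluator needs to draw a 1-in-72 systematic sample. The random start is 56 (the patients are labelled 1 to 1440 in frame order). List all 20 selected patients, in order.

56, 128, 200, 272, 344, 416, 488, 560, 632, 704, 776, 848, 920, 992, 1064, 1136, 1208, 1280, 1352, 1424

patient 1: 56
patient 2: 56 + 72 = 128
patient 3: 128 + 72 = 200
patient 4: 200 + 72 = 272
patient 5: 272 + 72 = 344
patient 6: 344 + 72 = 416
patient 7: 416 + 72 = 488
patient 8: 488 + 72 = 560
patient 9: 560 + 72 = 632
patient 10: 632 + 72 = 704
patient 11: 704 + 72 = 776
patient 12: 776 + 72 = 848
patient 13: 848 + 72 = 920
patient 14: 920 + 72 = 992
patient 15: 992 + 72 = 1064
patient 16: 1064 + 72 = 1136
patient 17: 1136 + 72 = 1208
patient 18: 1208 + 72 = 1280
patient 19: 1280 + 72 = 1352
patient 20: 1352 + 72 = 1424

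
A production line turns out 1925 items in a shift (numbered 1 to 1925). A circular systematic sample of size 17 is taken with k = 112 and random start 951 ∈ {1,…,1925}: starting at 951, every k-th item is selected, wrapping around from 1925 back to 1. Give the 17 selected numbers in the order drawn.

951, 1063, 1175, 1287, 1399, 1511, 1623, 1735, 1847, 34, 146, 258, 370, 482, 594, 706, 818

Selection 1: 951
Selection 2: 951 + 112 = 1063
Selection 3: 1063 + 112 = 1175
Selection 4: 1175 + 112 = 1287
Selection 5: 1287 + 112 = 1399
Selection 6: 1399 + 112 = 1511
Selection 7: 1511 + 112 = 1623
Selection 8: 1623 + 112 = 1735
Selection 9: 1735 + 112 = 1847
Selection 10: 1847 + 112 = 1959 → 1959 − 1925 = 34
Selection 11: 34 + 112 = 146
Selection 12: 146 + 112 = 258
Selection 13: 258 + 112 = 370
Selection 14: 370 + 112 = 482
Selection 15: 482 + 112 = 594
Selection 16: 594 + 112 = 706
Selection 17: 706 + 112 = 818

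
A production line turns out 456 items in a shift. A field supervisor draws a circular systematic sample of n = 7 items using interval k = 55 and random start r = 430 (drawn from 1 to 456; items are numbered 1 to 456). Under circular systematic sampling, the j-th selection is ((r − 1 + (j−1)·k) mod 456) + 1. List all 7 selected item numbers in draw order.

Selection 1: 430
Selection 2: 430 + 55 = 485 → 485 − 456 = 29
Selection 3: 29 + 55 = 84
Selection 4: 84 + 55 = 139
Selection 5: 139 + 55 = 194
Selection 6: 194 + 55 = 249
Selection 7: 249 + 55 = 304

430, 29, 84, 139, 194, 249, 304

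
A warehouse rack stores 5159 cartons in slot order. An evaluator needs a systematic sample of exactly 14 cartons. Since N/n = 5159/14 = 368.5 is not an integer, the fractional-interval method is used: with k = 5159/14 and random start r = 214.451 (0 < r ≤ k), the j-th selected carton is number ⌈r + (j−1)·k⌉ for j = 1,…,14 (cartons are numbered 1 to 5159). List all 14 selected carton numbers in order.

215, 583, 952, 1320, 1689, 2057, 2426, 2794, 3163, 3531, 3900, 4268, 4637, 5005

j=1: r + 0k = 214.451 → ⌈·⌉ = 215
j=2: r + 1k = 582.951 → ⌈·⌉ = 583
j=3: r + 2k = 951.451 → ⌈·⌉ = 952
j=4: r + 3k = 1319.951 → ⌈·⌉ = 1320
j=5: r + 4k = 1688.451 → ⌈·⌉ = 1689
j=6: r + 5k = 2056.951 → ⌈·⌉ = 2057
j=7: r + 6k = 2425.451 → ⌈·⌉ = 2426
j=8: r + 7k = 2793.951 → ⌈·⌉ = 2794
j=9: r + 8k = 3162.451 → ⌈·⌉ = 3163
j=10: r + 9k = 3530.951 → ⌈·⌉ = 3531
j=11: r + 10k = 3899.451 → ⌈·⌉ = 3900
j=12: r + 11k = 4267.951 → ⌈·⌉ = 4268
j=13: r + 12k = 4636.451 → ⌈·⌉ = 4637
j=14: r + 13k = 5004.951 → ⌈·⌉ = 5005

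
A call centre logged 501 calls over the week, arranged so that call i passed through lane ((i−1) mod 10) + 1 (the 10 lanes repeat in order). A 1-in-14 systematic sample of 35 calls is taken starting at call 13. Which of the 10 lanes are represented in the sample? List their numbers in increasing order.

1, 3, 5, 7, 9

Consecutive selections differ by k = 14, so their lane numbers differ by 14 mod 10 = 4.
gcd(14, 10) = 2, so the sample visits 10/2 = 5 distinct residues mod 10.
Start 13 is lane 3; the lanes hit are 1, 3, 5, 7, 9.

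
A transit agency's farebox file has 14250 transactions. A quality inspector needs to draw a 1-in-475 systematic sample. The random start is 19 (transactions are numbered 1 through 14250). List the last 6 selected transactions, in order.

11419, 11894, 12369, 12844, 13319, 13794

25th selection = 19 + 24×475 = 11419
26th: 11419 + 475 = 11894
27th: 11894 + 475 = 12369
28th: 12369 + 475 = 12844
29th: 12844 + 475 = 13319
30th: 13319 + 475 = 13794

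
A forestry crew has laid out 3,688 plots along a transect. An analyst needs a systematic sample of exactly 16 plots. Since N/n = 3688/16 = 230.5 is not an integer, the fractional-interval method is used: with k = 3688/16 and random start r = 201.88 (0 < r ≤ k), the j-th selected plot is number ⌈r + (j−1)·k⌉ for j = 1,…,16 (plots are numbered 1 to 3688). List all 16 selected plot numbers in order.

202, 433, 663, 894, 1124, 1355, 1585, 1816, 2046, 2277, 2507, 2738, 2968, 3199, 3429, 3660

j=1: r + 0k = 201.88 → ⌈·⌉ = 202
j=2: r + 1k = 432.38 → ⌈·⌉ = 433
j=3: r + 2k = 662.88 → ⌈·⌉ = 663
j=4: r + 3k = 893.38 → ⌈·⌉ = 894
j=5: r + 4k = 1123.88 → ⌈·⌉ = 1124
j=6: r + 5k = 1354.38 → ⌈·⌉ = 1355
j=7: r + 6k = 1584.88 → ⌈·⌉ = 1585
j=8: r + 7k = 1815.38 → ⌈·⌉ = 1816
j=9: r + 8k = 2045.88 → ⌈·⌉ = 2046
j=10: r + 9k = 2276.38 → ⌈·⌉ = 2277
j=11: r + 10k = 2506.88 → ⌈·⌉ = 2507
j=12: r + 11k = 2737.38 → ⌈·⌉ = 2738
j=13: r + 12k = 2967.88 → ⌈·⌉ = 2968
j=14: r + 13k = 3198.38 → ⌈·⌉ = 3199
j=15: r + 14k = 3428.88 → ⌈·⌉ = 3429
j=16: r + 15k = 3659.38 → ⌈·⌉ = 3660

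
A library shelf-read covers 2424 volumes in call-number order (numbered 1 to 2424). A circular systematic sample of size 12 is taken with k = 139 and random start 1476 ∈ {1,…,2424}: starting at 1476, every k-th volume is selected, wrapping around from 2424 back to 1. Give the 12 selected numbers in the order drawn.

1476, 1615, 1754, 1893, 2032, 2171, 2310, 25, 164, 303, 442, 581

Selection 1: 1476
Selection 2: 1476 + 139 = 1615
Selection 3: 1615 + 139 = 1754
Selection 4: 1754 + 139 = 1893
Selection 5: 1893 + 139 = 2032
Selection 6: 2032 + 139 = 2171
Selection 7: 2171 + 139 = 2310
Selection 8: 2310 + 139 = 2449 → 2449 − 2424 = 25
Selection 9: 25 + 139 = 164
Selection 10: 164 + 139 = 303
Selection 11: 303 + 139 = 442
Selection 12: 442 + 139 = 581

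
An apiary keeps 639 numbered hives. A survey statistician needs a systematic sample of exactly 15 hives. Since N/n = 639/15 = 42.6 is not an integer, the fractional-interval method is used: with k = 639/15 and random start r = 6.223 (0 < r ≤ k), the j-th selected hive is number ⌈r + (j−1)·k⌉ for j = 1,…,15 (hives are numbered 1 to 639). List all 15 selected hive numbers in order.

7, 49, 92, 135, 177, 220, 262, 305, 348, 390, 433, 475, 518, 561, 603

j=1: r + 0k = 6.223 → ⌈·⌉ = 7
j=2: r + 1k = 48.823 → ⌈·⌉ = 49
j=3: r + 2k = 91.423 → ⌈·⌉ = 92
j=4: r + 3k = 134.023 → ⌈·⌉ = 135
j=5: r + 4k = 176.623 → ⌈·⌉ = 177
j=6: r + 5k = 219.223 → ⌈·⌉ = 220
j=7: r + 6k = 261.823 → ⌈·⌉ = 262
j=8: r + 7k = 304.423 → ⌈·⌉ = 305
j=9: r + 8k = 347.023 → ⌈·⌉ = 348
j=10: r + 9k = 389.623 → ⌈·⌉ = 390
j=11: r + 10k = 432.223 → ⌈·⌉ = 433
j=12: r + 11k = 474.823 → ⌈·⌉ = 475
j=13: r + 12k = 517.423 → ⌈·⌉ = 518
j=14: r + 13k = 560.023 → ⌈·⌉ = 561
j=15: r + 14k = 602.623 → ⌈·⌉ = 603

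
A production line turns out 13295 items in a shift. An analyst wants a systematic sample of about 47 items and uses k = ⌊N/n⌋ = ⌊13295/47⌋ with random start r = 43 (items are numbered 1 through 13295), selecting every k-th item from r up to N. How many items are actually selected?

47

k = ⌊13295/47⌋ = 282
Achieved size = ⌊(13295 − 43)/282⌋ + 1 = ⌊13252/282⌋ + 1 = 46 + 1 = 47
(last selection: 43 + 46×282 = 13015 ≤ 13295; next would be 13297 > 13295)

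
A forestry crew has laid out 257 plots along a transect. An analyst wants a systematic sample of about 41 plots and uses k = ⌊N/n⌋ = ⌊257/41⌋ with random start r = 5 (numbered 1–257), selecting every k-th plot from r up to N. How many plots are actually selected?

k = ⌊257/41⌋ = 6
Achieved size = ⌊(257 − 5)/6⌋ + 1 = ⌊252/6⌋ + 1 = 42 + 1 = 43
(last selection: 5 + 42×6 = 257 ≤ 257; next would be 263 > 257)

43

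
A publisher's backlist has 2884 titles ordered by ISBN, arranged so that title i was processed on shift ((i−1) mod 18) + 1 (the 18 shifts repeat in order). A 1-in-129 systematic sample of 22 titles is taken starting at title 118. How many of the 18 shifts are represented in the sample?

Consecutive selections differ by k = 129, so their shift numbers differ by 129 mod 18 = 3.
gcd(129, 18) = 3, so the sample visits 18/3 = 6 distinct residues mod 18.
Start 118 is shift 10; the shifts hit are 1, 4, 7, 10, 13, 16.

6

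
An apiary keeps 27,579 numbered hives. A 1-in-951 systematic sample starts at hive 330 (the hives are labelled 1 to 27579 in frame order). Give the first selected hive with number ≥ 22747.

23154

k = 951
Steps past start: ⌈(22747 − 330)/951⌉ = ⌈22417/951⌉ = 24
Selected hive: 330 + 24×951 = 23154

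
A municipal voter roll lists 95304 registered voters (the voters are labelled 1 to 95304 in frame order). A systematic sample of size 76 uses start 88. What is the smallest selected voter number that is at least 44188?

45232

k = 95304/76 = 1254
Steps past start: ⌈(44188 − 88)/1254⌉ = ⌈44100/1254⌉ = 36
Selected voter: 88 + 36×1254 = 45232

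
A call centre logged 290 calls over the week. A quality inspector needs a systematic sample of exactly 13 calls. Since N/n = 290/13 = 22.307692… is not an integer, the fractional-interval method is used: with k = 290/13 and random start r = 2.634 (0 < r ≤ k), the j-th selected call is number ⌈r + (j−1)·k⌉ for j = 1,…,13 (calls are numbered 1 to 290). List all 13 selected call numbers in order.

j=1: r + 0k = 2.634 → ⌈·⌉ = 3
j=2: r + 1k = 24.941692… → ⌈·⌉ = 25
j=3: r + 2k = 47.249384… → ⌈·⌉ = 48
j=4: r + 3k = 69.557076… → ⌈·⌉ = 70
j=5: r + 4k = 91.864769… → ⌈·⌉ = 92
j=6: r + 5k = 114.172461… → ⌈·⌉ = 115
j=7: r + 6k = 136.480153… → ⌈·⌉ = 137
j=8: r + 7k = 158.787846… → ⌈·⌉ = 159
j=9: r + 8k = 181.095538… → ⌈·⌉ = 182
j=10: r + 9k = 203.403230… → ⌈·⌉ = 204
j=11: r + 10k = 225.710923… → ⌈·⌉ = 226
j=12: r + 11k = 248.018615… → ⌈·⌉ = 249
j=13: r + 12k = 270.326307… → ⌈·⌉ = 271

3, 25, 48, 70, 92, 115, 137, 159, 182, 204, 226, 249, 271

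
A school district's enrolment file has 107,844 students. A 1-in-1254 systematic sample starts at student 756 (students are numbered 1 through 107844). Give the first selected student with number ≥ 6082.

k = 1254
Steps past start: ⌈(6082 − 756)/1254⌉ = ⌈5326/1254⌉ = 5
Selected student: 756 + 5×1254 = 7026

7026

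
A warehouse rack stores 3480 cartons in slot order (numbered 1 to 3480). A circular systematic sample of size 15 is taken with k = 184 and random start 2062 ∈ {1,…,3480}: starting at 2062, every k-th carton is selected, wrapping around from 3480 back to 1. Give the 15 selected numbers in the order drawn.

Selection 1: 2062
Selection 2: 2062 + 184 = 2246
Selection 3: 2246 + 184 = 2430
Selection 4: 2430 + 184 = 2614
Selection 5: 2614 + 184 = 2798
Selection 6: 2798 + 184 = 2982
Selection 7: 2982 + 184 = 3166
Selection 8: 3166 + 184 = 3350
Selection 9: 3350 + 184 = 3534 → 3534 − 3480 = 54
Selection 10: 54 + 184 = 238
Selection 11: 238 + 184 = 422
Selection 12: 422 + 184 = 606
Selection 13: 606 + 184 = 790
Selection 14: 790 + 184 = 974
Selection 15: 974 + 184 = 1158

2062, 2246, 2430, 2614, 2798, 2982, 3166, 3350, 54, 238, 422, 606, 790, 974, 1158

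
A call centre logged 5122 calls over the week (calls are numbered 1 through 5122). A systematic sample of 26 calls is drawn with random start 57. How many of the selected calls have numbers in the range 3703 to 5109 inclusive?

7

k = 5122/26 = 197
First selection ≥ 3703: 57 + ⌈(3703−57)/197⌉·197 = 57 + 19×197 = 3800
Last selection ≤ 5109: 57 + ⌊(5109−57)/197⌋·197 = 57 + 25×197 = 4982
Count = 25 − 19 + 1 = 7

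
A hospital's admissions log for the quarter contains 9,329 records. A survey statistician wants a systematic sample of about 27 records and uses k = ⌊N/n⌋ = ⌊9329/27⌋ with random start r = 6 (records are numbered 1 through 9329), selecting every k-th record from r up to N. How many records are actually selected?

28

k = ⌊9329/27⌋ = 345
Achieved size = ⌊(9329 − 6)/345⌋ + 1 = ⌊9323/345⌋ + 1 = 27 + 1 = 28
(last selection: 6 + 27×345 = 9321 ≤ 9329; next would be 9666 > 9329)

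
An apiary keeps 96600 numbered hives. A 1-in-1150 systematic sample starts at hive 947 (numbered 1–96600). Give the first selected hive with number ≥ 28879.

k = 1150
Steps past start: ⌈(28879 − 947)/1150⌉ = ⌈27932/1150⌉ = 25
Selected hive: 947 + 25×1150 = 29697

29697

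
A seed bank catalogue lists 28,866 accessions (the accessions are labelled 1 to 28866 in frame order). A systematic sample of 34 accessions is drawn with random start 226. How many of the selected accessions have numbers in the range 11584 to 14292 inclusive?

3

k = 28866/34 = 849
First selection ≥ 11584: 226 + ⌈(11584−226)/849⌉·849 = 226 + 14×849 = 12112
Last selection ≤ 14292: 226 + ⌊(14292−226)/849⌋·849 = 226 + 16×849 = 13810
Count = 16 − 14 + 1 = 3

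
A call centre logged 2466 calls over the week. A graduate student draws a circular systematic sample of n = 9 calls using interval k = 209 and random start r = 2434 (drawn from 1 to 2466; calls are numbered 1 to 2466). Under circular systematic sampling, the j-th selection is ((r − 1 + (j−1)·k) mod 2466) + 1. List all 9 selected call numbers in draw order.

2434, 177, 386, 595, 804, 1013, 1222, 1431, 1640

Selection 1: 2434
Selection 2: 2434 + 209 = 2643 → 2643 − 2466 = 177
Selection 3: 177 + 209 = 386
Selection 4: 386 + 209 = 595
Selection 5: 595 + 209 = 804
Selection 6: 804 + 209 = 1013
Selection 7: 1013 + 209 = 1222
Selection 8: 1222 + 209 = 1431
Selection 9: 1431 + 209 = 1640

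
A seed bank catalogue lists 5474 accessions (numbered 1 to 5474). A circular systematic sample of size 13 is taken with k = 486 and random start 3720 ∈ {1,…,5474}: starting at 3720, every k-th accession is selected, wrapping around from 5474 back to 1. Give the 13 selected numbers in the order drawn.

3720, 4206, 4692, 5178, 190, 676, 1162, 1648, 2134, 2620, 3106, 3592, 4078

Selection 1: 3720
Selection 2: 3720 + 486 = 4206
Selection 3: 4206 + 486 = 4692
Selection 4: 4692 + 486 = 5178
Selection 5: 5178 + 486 = 5664 → 5664 − 5474 = 190
Selection 6: 190 + 486 = 676
Selection 7: 676 + 486 = 1162
Selection 8: 1162 + 486 = 1648
Selection 9: 1648 + 486 = 2134
Selection 10: 2134 + 486 = 2620
Selection 11: 2620 + 486 = 3106
Selection 12: 3106 + 486 = 3592
Selection 13: 3592 + 486 = 4078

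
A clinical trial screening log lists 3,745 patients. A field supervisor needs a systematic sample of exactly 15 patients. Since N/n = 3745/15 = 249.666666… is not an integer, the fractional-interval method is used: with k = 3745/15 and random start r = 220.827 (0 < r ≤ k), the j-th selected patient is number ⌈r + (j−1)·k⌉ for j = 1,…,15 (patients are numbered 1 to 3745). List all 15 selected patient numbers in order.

j=1: r + 0k = 220.827 → ⌈·⌉ = 221
j=2: r + 1k = 470.493666… → ⌈·⌉ = 471
j=3: r + 2k = 720.160333… → ⌈·⌉ = 721
j=4: r + 3k = 969.827 → ⌈·⌉ = 970
j=5: r + 4k = 1219.493666… → ⌈·⌉ = 1220
j=6: r + 5k = 1469.160333… → ⌈·⌉ = 1470
j=7: r + 6k = 1718.827 → ⌈·⌉ = 1719
j=8: r + 7k = 1968.493666… → ⌈·⌉ = 1969
j=9: r + 8k = 2218.160333… → ⌈·⌉ = 2219
j=10: r + 9k = 2467.827 → ⌈·⌉ = 2468
j=11: r + 10k = 2717.493666… → ⌈·⌉ = 2718
j=12: r + 11k = 2967.160333… → ⌈·⌉ = 2968
j=13: r + 12k = 3216.827 → ⌈·⌉ = 3217
j=14: r + 13k = 3466.493666… → ⌈·⌉ = 3467
j=15: r + 14k = 3716.160333… → ⌈·⌉ = 3717

221, 471, 721, 970, 1220, 1470, 1719, 1969, 2219, 2468, 2718, 2968, 3217, 3467, 3717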